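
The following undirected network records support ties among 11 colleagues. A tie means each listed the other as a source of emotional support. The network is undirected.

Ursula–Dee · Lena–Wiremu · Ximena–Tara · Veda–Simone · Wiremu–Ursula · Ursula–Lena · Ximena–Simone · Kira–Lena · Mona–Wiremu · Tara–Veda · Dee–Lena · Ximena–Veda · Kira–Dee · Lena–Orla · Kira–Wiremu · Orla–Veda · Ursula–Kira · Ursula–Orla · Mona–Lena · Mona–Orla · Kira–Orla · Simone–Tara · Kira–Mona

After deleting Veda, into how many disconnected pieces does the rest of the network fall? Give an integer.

2

Without Veda, the remaining ties split the others into: {Dee, Kira, Lena, Mona, Orla, Ursula, Wiremu}; {Simone, Tara, Ximena}.
That's 2 separate components.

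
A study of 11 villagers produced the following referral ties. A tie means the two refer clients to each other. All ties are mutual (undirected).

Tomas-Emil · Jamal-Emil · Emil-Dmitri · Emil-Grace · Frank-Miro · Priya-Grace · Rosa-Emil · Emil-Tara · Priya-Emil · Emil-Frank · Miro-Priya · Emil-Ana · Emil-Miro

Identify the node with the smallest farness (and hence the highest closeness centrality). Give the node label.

Farness (sum of distances to all others) for each node — Ana:19, Dmitri:19, Emil:10, Frank:18, Grace:18, Jamal:19, Miro:17, Priya:17, Rosa:19, Tara:19, Tomas:19.
The smallest farness is 10, for Emil, so Emil has the highest closeness.

Emil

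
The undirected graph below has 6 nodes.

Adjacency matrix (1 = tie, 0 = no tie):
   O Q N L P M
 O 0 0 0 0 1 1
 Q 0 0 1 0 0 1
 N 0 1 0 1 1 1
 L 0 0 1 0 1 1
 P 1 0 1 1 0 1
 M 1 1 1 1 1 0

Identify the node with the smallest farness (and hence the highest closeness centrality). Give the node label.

M

Farness (sum of distances to all others) for each node — L:7, M:5, N:6, O:8, P:6, Q:8.
The smallest farness is 5, for M, so M has the highest closeness.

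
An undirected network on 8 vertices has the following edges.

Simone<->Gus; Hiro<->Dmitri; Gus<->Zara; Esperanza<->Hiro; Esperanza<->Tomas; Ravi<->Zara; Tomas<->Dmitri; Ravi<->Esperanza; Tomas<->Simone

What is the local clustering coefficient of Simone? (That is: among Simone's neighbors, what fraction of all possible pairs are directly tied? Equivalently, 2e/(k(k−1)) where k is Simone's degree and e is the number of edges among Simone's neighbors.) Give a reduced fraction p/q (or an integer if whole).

Simone's neighbors: Gus and Tomas (k = 2).
Possible neighbor pairs: C(2,2) = 1. Edges among them: none → e = 0.
Clustering(Simone) = 0/1.

0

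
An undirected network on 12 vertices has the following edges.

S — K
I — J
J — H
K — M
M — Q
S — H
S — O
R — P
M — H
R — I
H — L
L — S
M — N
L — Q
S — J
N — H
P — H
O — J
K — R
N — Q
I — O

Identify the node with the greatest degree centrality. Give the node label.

H

Degrees — H:6, I:3, J:4, K:3, L:3, M:4, N:3, O:3, P:2, Q:3, R:3, S:5.
The maximum is 6, attained only by H.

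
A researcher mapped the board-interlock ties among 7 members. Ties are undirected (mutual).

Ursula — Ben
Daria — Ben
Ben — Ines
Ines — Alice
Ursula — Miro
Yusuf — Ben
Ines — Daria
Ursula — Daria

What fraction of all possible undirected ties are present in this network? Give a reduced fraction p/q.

There are 8 edges and 7 nodes, so the maximum possible is C(7,2) = 21.
Density = 8/21.

8/21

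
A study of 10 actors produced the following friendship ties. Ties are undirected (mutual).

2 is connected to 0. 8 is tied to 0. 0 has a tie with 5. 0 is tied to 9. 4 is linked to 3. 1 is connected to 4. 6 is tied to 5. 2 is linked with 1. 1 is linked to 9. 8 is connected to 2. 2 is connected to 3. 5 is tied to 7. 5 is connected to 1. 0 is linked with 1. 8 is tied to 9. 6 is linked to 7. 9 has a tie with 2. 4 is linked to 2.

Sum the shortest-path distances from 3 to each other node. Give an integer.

21

Distances from 3: 0:2, 1:2, 2:1, 4:1, 5:3, 6:4, 7:4, 8:2, 9:2.
Sum = 2 + 2 + 1 + 1 + 3 + 4 + 4 + 2 + 2 = 21.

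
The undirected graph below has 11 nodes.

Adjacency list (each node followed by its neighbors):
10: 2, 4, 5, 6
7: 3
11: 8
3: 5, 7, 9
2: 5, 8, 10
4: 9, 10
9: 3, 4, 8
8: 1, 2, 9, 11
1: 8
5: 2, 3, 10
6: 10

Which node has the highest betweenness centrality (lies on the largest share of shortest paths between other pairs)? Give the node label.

8

Unnormalized betweenness of each node: 1:0, 2:9, 3:10, 4:2, 5:6, 6:0, 7:0, 8:18, 9:11, 10:11, 11:0.
8 has the largest value, 18, making it the main broker — the node through which the most shortest paths run.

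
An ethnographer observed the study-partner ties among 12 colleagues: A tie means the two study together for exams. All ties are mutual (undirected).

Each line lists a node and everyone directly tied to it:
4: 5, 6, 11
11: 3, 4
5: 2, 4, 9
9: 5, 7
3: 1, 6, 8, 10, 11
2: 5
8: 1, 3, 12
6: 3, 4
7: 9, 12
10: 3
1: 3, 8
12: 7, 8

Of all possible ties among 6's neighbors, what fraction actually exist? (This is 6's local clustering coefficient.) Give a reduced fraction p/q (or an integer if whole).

6's neighbors: 3 and 4 (k = 2).
Possible neighbor pairs: C(2,2) = 1. Edges among them: none → e = 0.
Clustering(6) = 0/1.

0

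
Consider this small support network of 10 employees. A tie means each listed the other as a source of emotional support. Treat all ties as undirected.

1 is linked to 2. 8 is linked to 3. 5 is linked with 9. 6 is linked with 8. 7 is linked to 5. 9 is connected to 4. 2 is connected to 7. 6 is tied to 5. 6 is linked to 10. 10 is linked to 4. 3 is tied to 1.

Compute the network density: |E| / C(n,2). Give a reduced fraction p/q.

There are 11 edges and 10 nodes, so the maximum possible is C(10,2) = 45.
Density = 11/45.

11/45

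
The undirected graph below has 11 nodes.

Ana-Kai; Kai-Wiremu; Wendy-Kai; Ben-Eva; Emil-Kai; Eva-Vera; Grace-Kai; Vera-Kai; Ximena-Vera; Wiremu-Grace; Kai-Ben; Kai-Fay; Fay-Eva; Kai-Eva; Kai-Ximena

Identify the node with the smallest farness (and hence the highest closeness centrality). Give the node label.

Farness (sum of distances to all others) for each node — Ana:19, Ben:18, Emil:19, Eva:16, Fay:18, Grace:18, Kai:10, Vera:17, Wendy:19, Wiremu:18, Ximena:18.
The smallest farness is 10, for Kai, so Kai has the highest closeness.

Kai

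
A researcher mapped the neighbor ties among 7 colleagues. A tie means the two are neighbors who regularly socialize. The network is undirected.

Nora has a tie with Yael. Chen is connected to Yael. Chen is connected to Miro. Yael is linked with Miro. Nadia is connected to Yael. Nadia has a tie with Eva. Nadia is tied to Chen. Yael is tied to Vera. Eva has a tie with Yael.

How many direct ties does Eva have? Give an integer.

2

Eva is directly tied to Nadia and Yael. That is 2 neighbors, so the degree of Eva is 2.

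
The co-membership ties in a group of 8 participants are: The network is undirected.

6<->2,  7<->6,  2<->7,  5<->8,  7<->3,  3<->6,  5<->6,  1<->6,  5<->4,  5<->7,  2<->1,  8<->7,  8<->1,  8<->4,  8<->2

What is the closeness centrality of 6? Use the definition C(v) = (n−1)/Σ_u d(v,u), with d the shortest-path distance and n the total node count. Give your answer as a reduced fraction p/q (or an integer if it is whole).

7/9

Distances from 6: 1:1, 2:1, 3:1, 4:2, 5:1, 7:1, 8:2. Sum = 9.
n = 8, so closeness = 7/9.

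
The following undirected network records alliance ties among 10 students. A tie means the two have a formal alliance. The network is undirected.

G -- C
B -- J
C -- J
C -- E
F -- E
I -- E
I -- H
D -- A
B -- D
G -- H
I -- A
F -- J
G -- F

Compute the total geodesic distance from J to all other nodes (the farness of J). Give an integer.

18

Distances from J: A:3, B:1, C:1, D:2, E:2, F:1, G:2, H:3, I:3.
Sum = 3 + 1 + 1 + 2 + 2 + 1 + 2 + 3 + 3 = 18.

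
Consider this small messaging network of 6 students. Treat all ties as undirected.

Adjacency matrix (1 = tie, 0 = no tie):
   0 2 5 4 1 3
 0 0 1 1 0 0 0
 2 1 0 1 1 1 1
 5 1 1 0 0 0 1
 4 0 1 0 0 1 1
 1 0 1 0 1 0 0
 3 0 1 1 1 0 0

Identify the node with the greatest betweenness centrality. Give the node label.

Unnormalized betweenness of each node: 0:0, 1:0, 2:9/2, 3:1/2, 4:1/2, 5:1/2.
2 has the largest value, 9/2, making it the main broker — the node through which the most shortest paths run.

2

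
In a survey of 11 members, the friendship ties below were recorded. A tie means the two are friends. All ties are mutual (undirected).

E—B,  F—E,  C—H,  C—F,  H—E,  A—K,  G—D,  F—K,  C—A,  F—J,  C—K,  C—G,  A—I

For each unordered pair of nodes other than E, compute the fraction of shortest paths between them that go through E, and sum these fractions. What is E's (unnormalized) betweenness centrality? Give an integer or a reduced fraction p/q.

Pairs whose geodesics pass through E — G–B: 2/2; J–H: 1/2; J–B: 1; I–B: 3/3; A–B: 3/3; K–B: 1; H–F: 1/2; H–B: 1; D–B: 2/2; F–B: 1; C–B: 2/2.
All other pairs contribute 0.
Summing the contributions gives betweenness(E) = 10.

10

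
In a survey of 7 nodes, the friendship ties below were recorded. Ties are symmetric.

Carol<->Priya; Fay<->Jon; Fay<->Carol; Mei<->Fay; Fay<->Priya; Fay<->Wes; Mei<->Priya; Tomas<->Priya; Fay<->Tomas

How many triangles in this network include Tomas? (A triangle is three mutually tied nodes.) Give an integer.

1

Tomas's neighbors: Fay and Priya.
Neighbor pairs that are themselves tied: Tomas–Fay–Priya. Each forms one triangle with Tomas, for 1 in total.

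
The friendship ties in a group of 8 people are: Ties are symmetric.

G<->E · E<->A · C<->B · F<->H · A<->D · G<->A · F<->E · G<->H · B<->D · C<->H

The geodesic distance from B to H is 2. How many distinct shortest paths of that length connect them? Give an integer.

1

The shortest distance is 2, and the only length-2 path is B–C–H. So there is exactly 1 shortest path.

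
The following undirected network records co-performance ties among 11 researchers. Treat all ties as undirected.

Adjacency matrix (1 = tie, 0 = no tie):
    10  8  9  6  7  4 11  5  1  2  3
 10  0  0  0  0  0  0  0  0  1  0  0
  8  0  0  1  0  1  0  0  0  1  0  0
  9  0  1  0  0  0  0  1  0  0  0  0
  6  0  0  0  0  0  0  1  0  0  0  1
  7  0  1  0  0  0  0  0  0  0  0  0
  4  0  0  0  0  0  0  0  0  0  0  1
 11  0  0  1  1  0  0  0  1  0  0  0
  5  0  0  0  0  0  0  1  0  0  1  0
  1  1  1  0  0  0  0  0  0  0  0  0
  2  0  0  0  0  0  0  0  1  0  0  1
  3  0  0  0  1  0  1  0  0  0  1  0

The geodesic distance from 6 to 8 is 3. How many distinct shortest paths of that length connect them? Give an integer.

1

The shortest distance is 3, and the only length-3 path is 6–11–9–8. So there is exactly 1 shortest path.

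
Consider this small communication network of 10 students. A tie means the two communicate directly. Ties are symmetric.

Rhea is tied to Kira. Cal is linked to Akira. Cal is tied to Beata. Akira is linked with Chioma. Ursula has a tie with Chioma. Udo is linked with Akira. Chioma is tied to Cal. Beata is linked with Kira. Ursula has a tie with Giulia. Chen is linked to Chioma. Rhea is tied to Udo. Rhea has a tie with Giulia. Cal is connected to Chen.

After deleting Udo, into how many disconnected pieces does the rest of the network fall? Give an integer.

Udo's neighbors (Akira and Rhea) remain reachable from one another through other ties, so the rest of the network stays in one piece.

1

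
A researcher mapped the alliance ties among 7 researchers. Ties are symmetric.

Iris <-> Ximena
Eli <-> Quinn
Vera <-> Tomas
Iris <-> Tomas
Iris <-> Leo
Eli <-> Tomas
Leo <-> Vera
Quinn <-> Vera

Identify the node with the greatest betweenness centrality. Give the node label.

Iris

Unnormalized betweenness of each node: Eli:7/6, Iris:35/6, Leo:5/3, Quinn:5/6, Tomas:11/2, Vera:4, Ximena:0.
Iris has the largest value, 35/6, making it the main broker — the node through which the most shortest paths run.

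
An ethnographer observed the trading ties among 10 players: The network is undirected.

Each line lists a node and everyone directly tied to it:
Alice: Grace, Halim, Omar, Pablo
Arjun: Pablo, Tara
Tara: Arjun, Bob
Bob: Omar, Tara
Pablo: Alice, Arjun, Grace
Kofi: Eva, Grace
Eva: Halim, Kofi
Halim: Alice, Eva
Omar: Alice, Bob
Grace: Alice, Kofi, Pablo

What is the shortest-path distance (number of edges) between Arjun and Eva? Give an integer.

4

One shortest route is Arjun – Pablo – Alice – Halim – Eva, which uses 4 edges, and at distance 3 from Arjun we only reach {Halim, Kofi, Omar}, which does not include Eva. So d(Arjun,Eva) = 4.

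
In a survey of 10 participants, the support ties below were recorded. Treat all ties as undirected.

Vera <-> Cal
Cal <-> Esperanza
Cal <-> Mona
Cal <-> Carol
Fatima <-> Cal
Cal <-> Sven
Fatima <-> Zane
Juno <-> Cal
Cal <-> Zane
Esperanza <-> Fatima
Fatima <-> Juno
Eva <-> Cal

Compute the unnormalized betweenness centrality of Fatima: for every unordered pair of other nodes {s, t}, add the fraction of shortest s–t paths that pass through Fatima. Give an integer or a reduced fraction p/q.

Pairs whose geodesics pass through Fatima — Zane–Juno: 1/2; Zane–Esperanza: 1/2; Juno–Esperanza: 1/2.
All other pairs contribute 0.
Summing the contributions gives betweenness(Fatima) = 3/2.

3/2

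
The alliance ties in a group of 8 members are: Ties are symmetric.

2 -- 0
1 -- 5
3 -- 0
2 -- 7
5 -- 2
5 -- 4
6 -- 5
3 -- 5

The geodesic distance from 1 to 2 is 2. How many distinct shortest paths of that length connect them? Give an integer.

The shortest distance is 2, and the only length-2 path is 1–5–2. So there is exactly 1 shortest path.

1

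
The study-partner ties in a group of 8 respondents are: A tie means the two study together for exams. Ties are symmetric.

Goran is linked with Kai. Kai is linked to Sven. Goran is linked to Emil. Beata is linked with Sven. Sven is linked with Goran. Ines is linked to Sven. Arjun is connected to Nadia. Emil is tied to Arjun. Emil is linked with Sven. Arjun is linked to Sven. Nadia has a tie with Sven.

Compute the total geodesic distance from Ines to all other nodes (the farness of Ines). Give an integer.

Distances from Ines: Arjun:2, Beata:2, Emil:2, Goran:2, Kai:2, Nadia:2, Sven:1.
Sum = 2 + 2 + 2 + 2 + 2 + 2 + 1 = 13.

13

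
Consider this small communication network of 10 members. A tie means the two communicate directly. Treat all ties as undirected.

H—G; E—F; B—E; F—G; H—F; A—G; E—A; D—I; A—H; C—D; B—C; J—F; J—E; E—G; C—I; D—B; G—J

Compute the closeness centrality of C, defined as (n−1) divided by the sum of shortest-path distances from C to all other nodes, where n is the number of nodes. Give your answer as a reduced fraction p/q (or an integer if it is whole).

3/7

Distances from C: A:3, B:1, D:1, E:2, F:3, G:3, H:4, I:1, J:3. Sum = 21.
n = 10, so closeness = 9/21 = 3/7.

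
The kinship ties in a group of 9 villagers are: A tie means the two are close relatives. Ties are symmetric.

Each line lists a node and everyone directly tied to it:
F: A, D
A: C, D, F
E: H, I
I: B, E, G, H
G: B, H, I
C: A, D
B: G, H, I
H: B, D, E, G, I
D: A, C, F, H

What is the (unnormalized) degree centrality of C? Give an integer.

2

C is directly tied to A and D. That is 2 neighbors, so the degree of C is 2.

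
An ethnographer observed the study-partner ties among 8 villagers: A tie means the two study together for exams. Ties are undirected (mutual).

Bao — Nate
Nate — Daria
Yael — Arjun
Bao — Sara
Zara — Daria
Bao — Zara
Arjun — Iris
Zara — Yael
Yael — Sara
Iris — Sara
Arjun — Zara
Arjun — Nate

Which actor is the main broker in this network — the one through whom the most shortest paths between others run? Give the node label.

Arjun

Unnormalized betweenness of each node: Arjun:29/6, Bao:5/2, Daria:1/3, Iris:1/2, Nate:7/3, Sara:2, Yael:4/3, Zara:25/6.
Arjun has the largest value, 29/6, making it the main broker — the node through which the most shortest paths run.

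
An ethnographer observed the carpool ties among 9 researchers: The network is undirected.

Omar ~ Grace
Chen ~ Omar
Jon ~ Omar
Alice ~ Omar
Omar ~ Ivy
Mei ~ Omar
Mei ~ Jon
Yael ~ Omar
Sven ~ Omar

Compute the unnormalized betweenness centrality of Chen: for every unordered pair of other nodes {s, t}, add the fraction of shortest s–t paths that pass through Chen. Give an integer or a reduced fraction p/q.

No shortest path between any pair of other nodes passes through Chen.
Summing the contributions gives betweenness(Chen) = 0.

0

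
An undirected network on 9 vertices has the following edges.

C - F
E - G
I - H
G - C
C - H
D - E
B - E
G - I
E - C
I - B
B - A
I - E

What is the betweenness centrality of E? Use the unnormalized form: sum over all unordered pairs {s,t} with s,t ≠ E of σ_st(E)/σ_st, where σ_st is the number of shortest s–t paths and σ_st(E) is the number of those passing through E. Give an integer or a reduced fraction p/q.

Pairs whose geodesics pass through E — F–D: 1; F–B: 1; F–A: 1; F–I: 1/3; C–D: 1; C–B: 1; C–A: 1; C–I: 1/3; D–G: 1; D–B: 1; D–A: 1; D–H: 2/2; D–I: 1; G–B: 1/2 … (+1 more pairs).
All other pairs contribute 0.
Summing the contributions gives betweenness(E) = 38/3.

38/3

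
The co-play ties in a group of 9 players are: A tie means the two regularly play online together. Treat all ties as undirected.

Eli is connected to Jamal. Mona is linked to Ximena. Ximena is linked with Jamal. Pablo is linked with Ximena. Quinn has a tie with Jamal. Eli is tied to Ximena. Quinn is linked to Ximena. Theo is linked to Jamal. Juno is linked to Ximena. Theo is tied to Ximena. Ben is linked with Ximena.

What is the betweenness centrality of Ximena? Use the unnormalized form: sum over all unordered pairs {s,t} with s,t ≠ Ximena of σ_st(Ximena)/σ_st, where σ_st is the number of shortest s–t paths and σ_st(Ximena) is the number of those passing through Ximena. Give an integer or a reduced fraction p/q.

Pairs whose geodesics pass through Ximena — Jamal–Mona: 1; Jamal–Juno: 1; Jamal–Ben: 1; Jamal–Pablo: 1; Mona–Eli: 1; Mona–Juno: 1; Mona–Ben: 1; Mona–Theo: 1; Mona–Pablo: 1; Mona–Quinn: 1; Eli–Juno: 1; Eli–Ben: 1; Eli–Theo: 1/2; Eli–Pablo: 1 … (+11 more pairs).
All other pairs contribute 0.
Summing the contributions gives betweenness(Ximena) = 47/2.

47/2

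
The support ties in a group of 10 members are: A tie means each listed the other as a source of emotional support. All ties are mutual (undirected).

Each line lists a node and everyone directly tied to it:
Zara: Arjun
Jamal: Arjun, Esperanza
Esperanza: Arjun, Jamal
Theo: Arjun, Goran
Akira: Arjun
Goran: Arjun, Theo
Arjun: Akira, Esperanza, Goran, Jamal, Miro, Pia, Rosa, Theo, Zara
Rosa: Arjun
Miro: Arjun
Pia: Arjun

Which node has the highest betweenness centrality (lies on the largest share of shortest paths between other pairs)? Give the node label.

Arjun

Unnormalized betweenness of each node: Akira:0, Arjun:34, Esperanza:0, Goran:0, Jamal:0, Miro:0, Pia:0, Rosa:0, Theo:0, Zara:0.
Arjun has the largest value, 34, making it the main broker — the node through which the most shortest paths run.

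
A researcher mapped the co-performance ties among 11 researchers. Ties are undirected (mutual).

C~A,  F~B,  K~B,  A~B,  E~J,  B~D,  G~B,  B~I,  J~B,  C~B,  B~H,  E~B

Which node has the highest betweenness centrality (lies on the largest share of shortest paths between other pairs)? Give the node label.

Unnormalized betweenness of each node: A:0, B:43, C:0, D:0, E:0, F:0, G:0, H:0, I:0, J:0, K:0.
B has the largest value, 43, making it the main broker — the node through which the most shortest paths run.

B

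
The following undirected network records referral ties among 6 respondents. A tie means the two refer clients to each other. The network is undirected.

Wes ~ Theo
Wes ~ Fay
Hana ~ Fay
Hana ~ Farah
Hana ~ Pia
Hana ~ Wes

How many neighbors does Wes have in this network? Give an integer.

3

Wes is directly tied to Fay, Hana, and Theo. That is 3 neighbors, so the degree of Wes is 3.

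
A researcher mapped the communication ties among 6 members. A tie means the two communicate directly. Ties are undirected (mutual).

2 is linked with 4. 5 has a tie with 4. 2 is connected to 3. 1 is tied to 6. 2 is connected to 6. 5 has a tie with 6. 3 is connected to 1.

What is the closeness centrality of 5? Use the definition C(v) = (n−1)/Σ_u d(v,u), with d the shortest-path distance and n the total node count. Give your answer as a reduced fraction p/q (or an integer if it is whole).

Distances from 5: 1:2, 2:2, 3:3, 4:1, 6:1. Sum = 9.
n = 6, so closeness = 5/9.

5/9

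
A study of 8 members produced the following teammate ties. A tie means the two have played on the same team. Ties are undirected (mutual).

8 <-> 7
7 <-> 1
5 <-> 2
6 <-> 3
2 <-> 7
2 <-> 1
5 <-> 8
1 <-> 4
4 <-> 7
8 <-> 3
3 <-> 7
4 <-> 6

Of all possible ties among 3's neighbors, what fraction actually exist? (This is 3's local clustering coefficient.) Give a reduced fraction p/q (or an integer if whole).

1/3

3's neighbors: 6, 7, and 8 (k = 3).
Possible neighbor pairs: C(3,2) = 3. Edges among them: 7–8 → e = 1.
Clustering(3) = 1/3.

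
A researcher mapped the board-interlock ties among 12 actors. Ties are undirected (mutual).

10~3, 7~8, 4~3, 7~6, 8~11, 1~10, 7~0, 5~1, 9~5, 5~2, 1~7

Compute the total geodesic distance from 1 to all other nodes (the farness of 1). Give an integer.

Distances from 1: 0:2, 2:2, 3:2, 4:3, 5:1, 6:2, 7:1, 8:2, 9:2, 10:1, 11:3.
Sum = 2 + 2 + 2 + 3 + 1 + 2 + 1 + 2 + 2 + 1 + 3 = 21.

21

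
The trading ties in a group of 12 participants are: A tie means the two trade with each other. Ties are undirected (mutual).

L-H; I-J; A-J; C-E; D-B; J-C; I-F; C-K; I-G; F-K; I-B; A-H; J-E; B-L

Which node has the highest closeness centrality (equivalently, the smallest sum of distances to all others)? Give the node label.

I

Farness (sum of distances to all others) for each node — A:26, B:23, C:26, D:33, E:28, F:26, G:29, H:30, I:19, J:20, K:29, L:29.
The smallest farness is 19, for I, so I has the highest closeness.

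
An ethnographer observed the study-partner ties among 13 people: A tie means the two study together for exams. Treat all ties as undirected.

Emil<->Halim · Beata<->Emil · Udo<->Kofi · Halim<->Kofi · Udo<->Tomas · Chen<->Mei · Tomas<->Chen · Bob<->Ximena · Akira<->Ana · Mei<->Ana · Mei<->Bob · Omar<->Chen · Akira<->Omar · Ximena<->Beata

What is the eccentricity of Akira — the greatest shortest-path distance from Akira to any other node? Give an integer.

Distances from Akira: Ana:1, Beata:5, Bob:3, Chen:2, Emil:6, Halim:6, Kofi:5, Mei:2, Omar:1, Tomas:3, Udo:4, Ximena:4.
The largest is 6 (to Halim and Emil), so the eccentricity of Akira is 6.

6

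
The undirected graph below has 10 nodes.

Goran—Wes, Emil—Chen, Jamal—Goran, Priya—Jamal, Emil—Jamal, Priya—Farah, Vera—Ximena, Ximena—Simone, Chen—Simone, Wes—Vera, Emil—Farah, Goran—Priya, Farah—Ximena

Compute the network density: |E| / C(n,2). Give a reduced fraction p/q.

There are 13 edges and 10 nodes, so the maximum possible is C(10,2) = 45.
Density = 13/45.

13/45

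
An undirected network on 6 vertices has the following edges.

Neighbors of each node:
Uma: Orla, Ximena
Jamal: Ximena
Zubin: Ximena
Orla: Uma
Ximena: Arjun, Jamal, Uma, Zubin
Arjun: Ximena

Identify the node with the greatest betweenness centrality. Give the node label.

Ximena

Unnormalized betweenness of each node: Arjun:0, Jamal:0, Orla:0, Uma:4, Ximena:9, Zubin:0.
Ximena has the largest value, 9, making it the main broker — the node through which the most shortest paths run.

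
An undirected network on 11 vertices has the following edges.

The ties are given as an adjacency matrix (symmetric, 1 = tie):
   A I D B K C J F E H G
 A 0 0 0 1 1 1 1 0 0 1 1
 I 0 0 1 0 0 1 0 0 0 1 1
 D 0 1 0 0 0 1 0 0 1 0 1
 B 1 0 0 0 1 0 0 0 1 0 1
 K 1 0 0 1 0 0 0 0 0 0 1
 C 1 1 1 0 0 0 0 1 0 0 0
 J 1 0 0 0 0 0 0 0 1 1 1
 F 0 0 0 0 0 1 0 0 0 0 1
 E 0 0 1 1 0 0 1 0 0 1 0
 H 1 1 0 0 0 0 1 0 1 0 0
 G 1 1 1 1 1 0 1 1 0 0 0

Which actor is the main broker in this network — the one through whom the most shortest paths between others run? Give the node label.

G

Unnormalized betweenness of each node: A:409/60, B:23/12, C:179/60, D:31/12, E:7/3, F:1/4, G:721/60, H:5/3, I:119/60, J:29/20, K:0.
G has the largest value, 721/60, making it the main broker — the node through which the most shortest paths run.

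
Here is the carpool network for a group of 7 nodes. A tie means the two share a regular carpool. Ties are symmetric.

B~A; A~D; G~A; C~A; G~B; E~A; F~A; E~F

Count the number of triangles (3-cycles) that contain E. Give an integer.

1

E's neighbors: A and F.
Neighbor pairs that are themselves tied: E–A–F. Each forms one triangle with E, for 1 in total.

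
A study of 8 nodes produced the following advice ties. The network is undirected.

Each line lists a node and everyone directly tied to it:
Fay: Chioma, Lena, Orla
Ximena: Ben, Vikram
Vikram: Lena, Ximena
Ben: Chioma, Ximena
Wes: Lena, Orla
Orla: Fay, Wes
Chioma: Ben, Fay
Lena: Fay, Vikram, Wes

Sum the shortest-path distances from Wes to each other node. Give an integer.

Distances from Wes: Ben:4, Chioma:3, Fay:2, Lena:1, Orla:1, Vikram:2, Ximena:3.
Sum = 4 + 3 + 2 + 1 + 1 + 2 + 3 = 16.

16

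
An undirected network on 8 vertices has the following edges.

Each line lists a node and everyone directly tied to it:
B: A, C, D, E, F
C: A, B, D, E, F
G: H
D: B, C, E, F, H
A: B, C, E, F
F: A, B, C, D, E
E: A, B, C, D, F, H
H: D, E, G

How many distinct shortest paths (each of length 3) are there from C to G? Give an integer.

2

The shortest distance is 3. The length-3 paths are: C–E–H–G; C–D–H–G.
That gives 2 distinct shortest paths.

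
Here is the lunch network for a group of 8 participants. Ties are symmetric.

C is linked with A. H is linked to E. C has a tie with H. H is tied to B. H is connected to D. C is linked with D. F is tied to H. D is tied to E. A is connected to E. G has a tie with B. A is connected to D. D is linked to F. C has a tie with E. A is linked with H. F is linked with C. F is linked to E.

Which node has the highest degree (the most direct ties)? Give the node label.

Degrees — A:4, B:2, C:5, D:5, E:5, F:4, G:1, H:6.
The maximum is 6, attained only by H.

H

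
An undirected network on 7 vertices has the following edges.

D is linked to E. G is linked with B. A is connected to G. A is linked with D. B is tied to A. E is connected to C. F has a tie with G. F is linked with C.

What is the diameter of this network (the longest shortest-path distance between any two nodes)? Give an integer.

Eccentricity of each node (its greatest distance to any other): A:3, B:3, C:3, D:3, E:3, F:3, G:3.
The maximum eccentricity is 3, realized for instance by the pair F–D via F – C – E – D. So the diameter is 3.

3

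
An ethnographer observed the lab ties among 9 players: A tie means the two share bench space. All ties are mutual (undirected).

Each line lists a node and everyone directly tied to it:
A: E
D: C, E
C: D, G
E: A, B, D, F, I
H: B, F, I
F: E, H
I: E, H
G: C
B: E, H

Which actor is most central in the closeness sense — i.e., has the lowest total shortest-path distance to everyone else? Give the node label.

Farness (sum of distances to all others) for each node — A:19, B:17, C:20, D:15, E:12, F:17, G:27, H:20, I:17.
The smallest farness is 12, for E, so E has the highest closeness.

E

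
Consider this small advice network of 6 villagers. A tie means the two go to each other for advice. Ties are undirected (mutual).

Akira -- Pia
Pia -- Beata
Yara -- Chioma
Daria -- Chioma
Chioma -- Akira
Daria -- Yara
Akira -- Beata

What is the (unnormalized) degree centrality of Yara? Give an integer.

Yara is directly tied to Chioma and Daria. That is 2 neighbors, so the degree of Yara is 2.

2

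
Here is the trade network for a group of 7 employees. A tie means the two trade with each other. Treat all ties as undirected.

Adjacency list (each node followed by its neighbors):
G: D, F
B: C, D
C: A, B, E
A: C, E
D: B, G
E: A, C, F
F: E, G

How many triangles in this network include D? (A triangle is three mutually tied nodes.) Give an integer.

D's neighbors are B and G, but none of them are tied to each other, so no triangle contains D.

0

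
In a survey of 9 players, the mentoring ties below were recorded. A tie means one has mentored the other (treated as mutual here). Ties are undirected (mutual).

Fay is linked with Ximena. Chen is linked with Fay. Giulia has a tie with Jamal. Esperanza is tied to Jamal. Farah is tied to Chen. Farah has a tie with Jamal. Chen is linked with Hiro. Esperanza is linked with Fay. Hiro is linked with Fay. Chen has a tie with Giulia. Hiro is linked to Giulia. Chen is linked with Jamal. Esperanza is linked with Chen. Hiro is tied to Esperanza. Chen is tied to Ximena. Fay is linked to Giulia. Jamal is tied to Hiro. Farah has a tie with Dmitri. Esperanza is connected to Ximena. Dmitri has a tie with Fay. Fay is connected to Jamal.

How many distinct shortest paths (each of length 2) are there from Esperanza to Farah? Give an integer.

The shortest distance is 2. The length-2 paths are: Esperanza–Jamal–Farah; Esperanza–Chen–Farah.
That gives 2 distinct shortest paths.

2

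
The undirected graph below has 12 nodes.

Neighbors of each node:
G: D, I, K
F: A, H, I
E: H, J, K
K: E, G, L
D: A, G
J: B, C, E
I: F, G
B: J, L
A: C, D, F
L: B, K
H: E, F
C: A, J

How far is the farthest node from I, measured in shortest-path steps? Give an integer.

Distances from I: A:2, B:4, C:3, D:2, E:3, F:1, G:1, H:2, J:4, K:2, L:3.
The largest is 4 (to B and J), so the eccentricity of I is 4.

4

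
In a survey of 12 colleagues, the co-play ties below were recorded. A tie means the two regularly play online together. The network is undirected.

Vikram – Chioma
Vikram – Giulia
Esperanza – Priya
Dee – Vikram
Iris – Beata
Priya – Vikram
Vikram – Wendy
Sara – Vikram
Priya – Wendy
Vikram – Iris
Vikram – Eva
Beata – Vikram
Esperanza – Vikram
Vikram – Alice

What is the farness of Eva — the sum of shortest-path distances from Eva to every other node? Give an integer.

21

Distances from Eva: Alice:2, Beata:2, Chioma:2, Dee:2, Esperanza:2, Giulia:2, Iris:2, Priya:2, Sara:2, Vikram:1, Wendy:2.
Sum = 2 + 2 + 2 + 2 + 2 + 2 + 2 + 2 + 2 + 1 + 2 = 21.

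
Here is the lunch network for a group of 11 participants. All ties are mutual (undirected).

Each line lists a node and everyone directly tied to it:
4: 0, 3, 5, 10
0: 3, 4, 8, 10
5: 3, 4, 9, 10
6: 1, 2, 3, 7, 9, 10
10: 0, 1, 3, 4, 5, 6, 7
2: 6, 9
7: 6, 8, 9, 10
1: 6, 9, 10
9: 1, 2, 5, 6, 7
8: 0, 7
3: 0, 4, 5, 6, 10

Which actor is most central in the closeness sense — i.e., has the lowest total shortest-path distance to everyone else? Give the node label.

10

Farness (sum of distances to all others) for each node — 0:18, 1:18, 2:21, 3:15, 4:17, 5:17, 6:14, 7:16, 8:21, 9:16, 10:13.
The smallest farness is 13, for 10, so 10 has the highest closeness.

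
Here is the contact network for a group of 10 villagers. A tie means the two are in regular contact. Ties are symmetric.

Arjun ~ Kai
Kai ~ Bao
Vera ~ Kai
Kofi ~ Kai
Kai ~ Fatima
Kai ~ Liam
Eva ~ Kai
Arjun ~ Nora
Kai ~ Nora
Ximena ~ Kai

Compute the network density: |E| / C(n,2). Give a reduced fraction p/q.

There are 10 edges and 10 nodes, so the maximum possible is C(10,2) = 45.
Density = 10/45 = 2/9.

2/9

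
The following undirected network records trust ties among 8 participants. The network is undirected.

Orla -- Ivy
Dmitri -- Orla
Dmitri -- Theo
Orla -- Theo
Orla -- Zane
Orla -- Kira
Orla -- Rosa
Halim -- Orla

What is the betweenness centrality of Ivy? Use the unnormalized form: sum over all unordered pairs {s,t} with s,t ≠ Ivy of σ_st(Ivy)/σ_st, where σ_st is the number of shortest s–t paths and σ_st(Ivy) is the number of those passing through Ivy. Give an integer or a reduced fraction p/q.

No shortest path between any pair of other nodes passes through Ivy.
Summing the contributions gives betweenness(Ivy) = 0.

0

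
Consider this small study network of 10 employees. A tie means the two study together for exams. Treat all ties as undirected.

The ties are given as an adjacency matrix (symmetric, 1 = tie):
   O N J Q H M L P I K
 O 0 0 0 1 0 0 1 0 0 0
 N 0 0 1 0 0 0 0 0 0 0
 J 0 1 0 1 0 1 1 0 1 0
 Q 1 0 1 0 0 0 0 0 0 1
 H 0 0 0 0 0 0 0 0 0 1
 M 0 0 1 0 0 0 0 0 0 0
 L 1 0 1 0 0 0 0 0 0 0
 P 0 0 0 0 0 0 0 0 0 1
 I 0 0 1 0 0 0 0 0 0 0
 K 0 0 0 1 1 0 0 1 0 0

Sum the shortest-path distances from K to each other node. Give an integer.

Distances from K: H:1, I:3, J:2, L:3, M:3, N:3, O:2, P:1, Q:1.
Sum = 1 + 3 + 2 + 3 + 3 + 3 + 2 + 1 + 1 = 19.

19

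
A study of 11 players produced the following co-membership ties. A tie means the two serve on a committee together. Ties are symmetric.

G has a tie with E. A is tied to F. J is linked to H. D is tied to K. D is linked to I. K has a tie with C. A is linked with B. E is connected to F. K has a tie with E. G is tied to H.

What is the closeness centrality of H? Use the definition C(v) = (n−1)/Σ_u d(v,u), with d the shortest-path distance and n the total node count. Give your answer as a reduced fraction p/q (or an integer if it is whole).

Distances from H: A:4, B:5, C:4, D:4, E:2, F:3, G:1, I:5, J:1, K:3. Sum = 32.
n = 11, so closeness = 10/32 = 5/16.

5/16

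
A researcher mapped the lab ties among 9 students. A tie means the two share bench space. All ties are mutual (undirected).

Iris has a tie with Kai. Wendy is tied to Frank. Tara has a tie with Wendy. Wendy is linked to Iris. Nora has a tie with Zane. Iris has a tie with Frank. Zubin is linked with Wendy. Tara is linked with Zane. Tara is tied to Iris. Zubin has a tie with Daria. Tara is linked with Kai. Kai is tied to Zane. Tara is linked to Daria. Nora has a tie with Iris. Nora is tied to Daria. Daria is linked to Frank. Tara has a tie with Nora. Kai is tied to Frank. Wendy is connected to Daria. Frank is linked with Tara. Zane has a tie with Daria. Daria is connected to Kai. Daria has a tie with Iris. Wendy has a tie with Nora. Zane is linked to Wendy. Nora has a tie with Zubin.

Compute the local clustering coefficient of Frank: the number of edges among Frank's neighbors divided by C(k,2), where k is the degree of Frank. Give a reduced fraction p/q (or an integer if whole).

9/10

Frank's neighbors: Daria, Iris, Kai, Tara, and Wendy (k = 5).
Possible neighbor pairs: C(5,2) = 10. Edges among them: Daria–Iris, Daria–Kai, Daria–Tara, Daria–Wendy, Iris–Kai, Iris–Tara, Iris–Wendy, Kai–Tara, Tara–Wendy → e = 9.
Clustering(Frank) = 9/10.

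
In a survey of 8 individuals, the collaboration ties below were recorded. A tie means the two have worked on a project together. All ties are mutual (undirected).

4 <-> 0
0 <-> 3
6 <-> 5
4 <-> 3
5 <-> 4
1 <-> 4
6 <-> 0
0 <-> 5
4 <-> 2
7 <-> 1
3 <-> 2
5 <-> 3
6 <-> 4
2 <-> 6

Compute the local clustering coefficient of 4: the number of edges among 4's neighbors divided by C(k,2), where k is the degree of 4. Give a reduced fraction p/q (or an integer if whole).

7/15

4's neighbors: 0, 1, 2, 3, 5, and 6 (k = 6).
Possible neighbor pairs: C(6,2) = 15. Edges among them: 0–3, 0–5, 0–6, 2–3, 2–6, 3–5, 5–6 → e = 7.
Clustering(4) = 7/15.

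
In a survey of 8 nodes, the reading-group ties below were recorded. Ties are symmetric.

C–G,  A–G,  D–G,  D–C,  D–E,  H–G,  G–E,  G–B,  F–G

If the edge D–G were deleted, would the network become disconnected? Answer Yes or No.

No

Even without that edge, D still reaches G via D – E – G, so the network stays connected. Not a bridge.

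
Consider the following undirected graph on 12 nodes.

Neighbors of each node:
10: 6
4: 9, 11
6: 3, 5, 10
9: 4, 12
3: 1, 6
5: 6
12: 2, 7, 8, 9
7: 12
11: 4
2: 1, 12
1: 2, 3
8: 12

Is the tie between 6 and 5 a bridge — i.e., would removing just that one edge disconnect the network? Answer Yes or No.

Yes

Without the 6–5 edge there is no alternate route between 6 and 5, so the network disconnects. It is a bridge.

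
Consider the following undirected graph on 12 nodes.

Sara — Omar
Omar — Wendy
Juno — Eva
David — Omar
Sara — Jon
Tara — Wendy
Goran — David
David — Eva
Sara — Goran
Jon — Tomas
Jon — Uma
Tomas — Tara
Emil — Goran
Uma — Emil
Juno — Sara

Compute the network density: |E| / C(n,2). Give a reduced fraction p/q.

There are 15 edges and 12 nodes, so the maximum possible is C(12,2) = 66.
Density = 15/66 = 5/22.

5/22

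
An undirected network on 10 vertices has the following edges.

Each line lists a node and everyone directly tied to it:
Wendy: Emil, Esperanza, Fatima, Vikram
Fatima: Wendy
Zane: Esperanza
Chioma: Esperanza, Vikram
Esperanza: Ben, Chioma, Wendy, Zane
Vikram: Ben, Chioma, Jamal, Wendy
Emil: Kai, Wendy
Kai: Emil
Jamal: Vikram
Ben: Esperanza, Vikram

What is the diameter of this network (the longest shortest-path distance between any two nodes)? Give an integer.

4

Eccentricity of each node (its greatest distance to any other): Ben:4, Chioma:4, Emil:3, Esperanza:3, Fatima:3, Jamal:4, Kai:4, Vikram:3, Wendy:2, Zane:4.
The maximum eccentricity is 4, realized for instance by the pair Zane–Jamal via Zane – Esperanza – Ben – Vikram – Jamal. So the diameter is 4.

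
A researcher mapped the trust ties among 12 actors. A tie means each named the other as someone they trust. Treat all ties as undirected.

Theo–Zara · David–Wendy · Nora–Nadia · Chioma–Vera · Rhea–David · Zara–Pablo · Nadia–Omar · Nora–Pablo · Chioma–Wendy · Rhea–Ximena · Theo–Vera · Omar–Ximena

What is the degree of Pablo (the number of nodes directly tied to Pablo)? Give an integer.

Pablo is directly tied to Nora and Zara. That is 2 neighbors, so the degree of Pablo is 2.

2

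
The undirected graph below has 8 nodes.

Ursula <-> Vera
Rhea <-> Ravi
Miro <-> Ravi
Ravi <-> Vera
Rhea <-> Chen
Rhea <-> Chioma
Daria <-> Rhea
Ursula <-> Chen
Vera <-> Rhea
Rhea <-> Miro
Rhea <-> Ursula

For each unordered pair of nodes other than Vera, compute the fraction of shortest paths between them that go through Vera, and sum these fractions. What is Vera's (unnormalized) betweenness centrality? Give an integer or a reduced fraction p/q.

Pairs whose geodesics pass through Vera — Ravi–Ursula: 1/2.
All other pairs contribute 0.
Summing the contributions gives betweenness(Vera) = 1/2.

1/2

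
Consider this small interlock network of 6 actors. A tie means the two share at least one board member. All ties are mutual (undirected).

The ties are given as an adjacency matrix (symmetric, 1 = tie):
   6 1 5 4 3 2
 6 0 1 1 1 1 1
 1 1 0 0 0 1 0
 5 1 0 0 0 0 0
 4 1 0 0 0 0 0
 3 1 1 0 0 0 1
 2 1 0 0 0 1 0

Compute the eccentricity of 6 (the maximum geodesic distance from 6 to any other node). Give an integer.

1

Distances from 6: 1:1, 2:1, 3:1, 4:1, 5:1.
The largest is 1 (to 1, 5, 4, 3, and 2), so the eccentricity of 6 is 1.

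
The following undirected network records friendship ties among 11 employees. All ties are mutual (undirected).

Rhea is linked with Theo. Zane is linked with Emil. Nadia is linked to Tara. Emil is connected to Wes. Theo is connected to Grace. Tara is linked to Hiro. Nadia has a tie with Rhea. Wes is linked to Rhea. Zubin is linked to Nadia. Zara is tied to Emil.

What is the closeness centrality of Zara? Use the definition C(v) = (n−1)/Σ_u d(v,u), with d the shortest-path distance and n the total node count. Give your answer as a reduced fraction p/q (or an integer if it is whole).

10/37

Distances from Zara: Emil:1, Grace:5, Hiro:6, Nadia:4, Rhea:3, Tara:5, Theo:4, Wes:2, Zane:2, Zubin:5. Sum = 37.
n = 11, so closeness = 10/37.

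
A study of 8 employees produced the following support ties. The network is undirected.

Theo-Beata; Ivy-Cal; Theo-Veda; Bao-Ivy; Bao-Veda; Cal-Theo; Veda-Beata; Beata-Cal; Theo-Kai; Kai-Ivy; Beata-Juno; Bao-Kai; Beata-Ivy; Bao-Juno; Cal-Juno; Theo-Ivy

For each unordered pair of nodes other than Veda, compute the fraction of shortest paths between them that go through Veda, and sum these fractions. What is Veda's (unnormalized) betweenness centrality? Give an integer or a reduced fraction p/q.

2/3

Pairs whose geodesics pass through Veda — Bao–Theo: 1/3; Bao–Beata: 1/3.
All other pairs contribute 0.
Summing the contributions gives betweenness(Veda) = 2/3.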